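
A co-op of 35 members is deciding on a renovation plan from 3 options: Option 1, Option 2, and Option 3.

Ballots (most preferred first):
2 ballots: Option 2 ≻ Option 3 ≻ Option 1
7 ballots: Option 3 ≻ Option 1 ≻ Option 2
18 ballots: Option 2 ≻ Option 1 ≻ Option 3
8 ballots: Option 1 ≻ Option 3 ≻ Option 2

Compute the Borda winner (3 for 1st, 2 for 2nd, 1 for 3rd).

Option 1

Option 1: 2×1 + 7×2 + 18×2 + 8×3 = 76
Option 2: 2×3 + 7×1 + 18×3 + 8×1 = 75
Option 3: 2×2 + 7×3 + 18×1 + 8×2 = 59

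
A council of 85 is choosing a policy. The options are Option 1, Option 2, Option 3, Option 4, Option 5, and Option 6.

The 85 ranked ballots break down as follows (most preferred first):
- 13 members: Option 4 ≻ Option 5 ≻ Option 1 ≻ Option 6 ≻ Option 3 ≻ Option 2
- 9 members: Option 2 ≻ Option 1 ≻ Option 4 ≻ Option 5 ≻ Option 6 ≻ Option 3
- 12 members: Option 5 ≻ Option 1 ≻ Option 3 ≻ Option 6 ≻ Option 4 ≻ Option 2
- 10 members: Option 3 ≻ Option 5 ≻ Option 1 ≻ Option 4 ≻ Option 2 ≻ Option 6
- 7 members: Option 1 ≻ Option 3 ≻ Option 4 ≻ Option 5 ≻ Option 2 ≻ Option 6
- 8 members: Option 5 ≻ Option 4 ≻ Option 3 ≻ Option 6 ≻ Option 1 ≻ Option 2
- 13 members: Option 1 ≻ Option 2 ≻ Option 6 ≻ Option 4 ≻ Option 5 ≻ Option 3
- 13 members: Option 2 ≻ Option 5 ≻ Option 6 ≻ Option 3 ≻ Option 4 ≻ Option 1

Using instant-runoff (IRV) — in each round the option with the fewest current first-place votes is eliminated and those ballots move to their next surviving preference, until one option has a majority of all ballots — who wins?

Round 1: Option 1 20, Option 2 22, Option 3 10, Option 4 13, Option 5 20, Option 6 0. Option 6 eliminated.
Round 2: Option 1 20, Option 2 22, Option 3 10, Option 4 13, Option 5 20. Option 3 eliminated.
Round 3: Option 1 20, Option 2 22, Option 4 13, Option 5 30. Option 4 eliminated.
Round 4: Option 1 20, Option 2 22, Option 5 43. Option 5 has a majority (≥43).

Option 5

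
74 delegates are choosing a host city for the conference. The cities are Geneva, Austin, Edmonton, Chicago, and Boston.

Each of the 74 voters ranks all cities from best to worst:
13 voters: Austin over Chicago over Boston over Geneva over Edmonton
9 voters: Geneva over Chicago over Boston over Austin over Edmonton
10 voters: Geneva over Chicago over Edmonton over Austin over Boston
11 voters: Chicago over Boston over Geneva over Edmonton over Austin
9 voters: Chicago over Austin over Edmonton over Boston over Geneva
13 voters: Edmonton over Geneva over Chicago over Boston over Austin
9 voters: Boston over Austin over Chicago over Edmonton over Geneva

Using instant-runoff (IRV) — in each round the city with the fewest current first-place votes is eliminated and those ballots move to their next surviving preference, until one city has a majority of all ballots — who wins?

Geneva

Round 1: Geneva 19, Austin 13, Edmonton 13, Chicago 20, Boston 9. Boston eliminated.
Round 2: Geneva 19, Austin 22, Edmonton 13, Chicago 20. Edmonton eliminated.
Round 3: Geneva 32, Austin 22, Chicago 20. Chicago eliminated.
Round 4: Geneva 43, Austin 31. Geneva has a majority (≥38).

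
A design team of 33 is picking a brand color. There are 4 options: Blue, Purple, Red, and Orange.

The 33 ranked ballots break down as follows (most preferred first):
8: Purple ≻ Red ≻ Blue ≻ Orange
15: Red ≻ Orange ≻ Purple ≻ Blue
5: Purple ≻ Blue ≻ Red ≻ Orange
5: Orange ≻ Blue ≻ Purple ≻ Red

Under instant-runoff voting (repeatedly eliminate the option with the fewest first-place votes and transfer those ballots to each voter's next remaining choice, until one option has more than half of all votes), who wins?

Round 1: Blue 0, Purple 13, Red 15, Orange 5. Blue eliminated.
Round 2: Purple 13, Red 15, Orange 5. Orange eliminated.
Round 3: Purple 18, Red 15. Purple has a majority (≥17).

Purple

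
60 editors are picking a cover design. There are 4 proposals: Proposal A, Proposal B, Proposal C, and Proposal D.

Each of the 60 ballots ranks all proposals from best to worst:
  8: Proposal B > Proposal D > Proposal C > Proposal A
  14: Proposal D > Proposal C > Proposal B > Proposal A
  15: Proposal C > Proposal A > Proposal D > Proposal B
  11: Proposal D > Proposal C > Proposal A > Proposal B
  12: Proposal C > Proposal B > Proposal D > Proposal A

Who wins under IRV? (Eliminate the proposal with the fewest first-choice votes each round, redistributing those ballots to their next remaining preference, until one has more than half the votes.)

Proposal D

Round 1: Proposal A 0, Proposal B 8, Proposal C 27, Proposal D 25. Proposal A eliminated.
Round 2: Proposal B 8, Proposal C 27, Proposal D 25. Proposal B eliminated.
Round 3: Proposal C 27, Proposal D 33. Proposal D has a majority (≥31).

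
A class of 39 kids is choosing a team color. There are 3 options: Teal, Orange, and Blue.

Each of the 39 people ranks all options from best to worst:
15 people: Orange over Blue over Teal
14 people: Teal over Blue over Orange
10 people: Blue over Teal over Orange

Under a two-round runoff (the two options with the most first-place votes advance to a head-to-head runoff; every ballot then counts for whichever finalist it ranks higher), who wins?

Teal

Round 1 first-place votes: Teal 14, Orange 15, Blue 10. Orange and Teal advance.
Runoff: Orange is ranked above Teal on 15 ballots, Teal above Orange on 24.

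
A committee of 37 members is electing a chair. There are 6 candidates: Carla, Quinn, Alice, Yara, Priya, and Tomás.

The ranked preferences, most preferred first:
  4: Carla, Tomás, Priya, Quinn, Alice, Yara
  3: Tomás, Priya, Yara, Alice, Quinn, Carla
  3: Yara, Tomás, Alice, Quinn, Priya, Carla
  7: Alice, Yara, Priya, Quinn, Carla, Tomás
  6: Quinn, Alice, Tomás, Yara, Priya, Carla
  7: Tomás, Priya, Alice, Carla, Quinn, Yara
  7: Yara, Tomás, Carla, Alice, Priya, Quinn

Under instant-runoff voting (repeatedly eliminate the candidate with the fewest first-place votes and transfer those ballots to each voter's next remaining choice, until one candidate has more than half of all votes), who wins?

Round 1: Carla 4, Quinn 6, Alice 7, Yara 10, Priya 0, Tomás 10. Priya eliminated.
Round 2: Carla 4, Quinn 6, Alice 7, Yara 10, Tomás 10. Carla eliminated.
Round 3: Quinn 6, Alice 7, Yara 10, Tomás 14. Quinn eliminated.
Round 4: Alice 13, Yara 10, Tomás 14. Yara eliminated.
Round 5: Alice 13, Tomás 24. Tomás has a majority (≥19).

Tomás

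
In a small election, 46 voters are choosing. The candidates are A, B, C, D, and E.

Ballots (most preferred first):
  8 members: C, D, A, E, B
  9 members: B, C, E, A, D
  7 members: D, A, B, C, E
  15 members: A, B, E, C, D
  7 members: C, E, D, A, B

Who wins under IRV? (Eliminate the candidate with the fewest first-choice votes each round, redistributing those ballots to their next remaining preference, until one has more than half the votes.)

C

Round 1: A 15, B 9, C 15, D 7, E 0. E eliminated.
Round 2: A 15, B 9, C 15, D 7. D eliminated.
Round 3: A 22, B 9, C 15. B eliminated.
Round 4: A 22, C 24. C has a majority (≥24).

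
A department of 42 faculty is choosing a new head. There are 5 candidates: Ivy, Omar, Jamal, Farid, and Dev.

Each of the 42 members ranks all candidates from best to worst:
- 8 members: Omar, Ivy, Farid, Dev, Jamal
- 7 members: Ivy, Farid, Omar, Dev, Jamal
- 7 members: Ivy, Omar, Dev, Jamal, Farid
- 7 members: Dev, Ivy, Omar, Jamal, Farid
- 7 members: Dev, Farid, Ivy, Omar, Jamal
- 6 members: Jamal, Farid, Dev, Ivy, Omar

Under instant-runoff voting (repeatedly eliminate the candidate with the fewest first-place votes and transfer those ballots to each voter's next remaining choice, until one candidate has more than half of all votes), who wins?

Ivy

Round 1: Ivy 14, Omar 8, Jamal 6, Farid 0, Dev 14. Farid eliminated.
Round 2: Ivy 14, Omar 8, Jamal 6, Dev 14. Jamal eliminated.
Round 3: Ivy 14, Omar 8, Dev 20. Omar eliminated.
Round 4: Ivy 22, Dev 20. Ivy has a majority (≥22).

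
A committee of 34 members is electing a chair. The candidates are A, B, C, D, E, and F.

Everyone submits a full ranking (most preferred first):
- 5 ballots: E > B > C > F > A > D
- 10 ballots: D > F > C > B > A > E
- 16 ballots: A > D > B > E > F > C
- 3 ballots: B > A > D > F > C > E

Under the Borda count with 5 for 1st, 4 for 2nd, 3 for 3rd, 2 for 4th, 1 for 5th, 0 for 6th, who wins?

D

A: 5×1 + 10×1 + 16×5 + 3×4 = 107
B: 5×4 + 10×2 + 16×3 + 3×5 = 103
C: 5×3 + 10×3 + 16×0 + 3×1 = 48
D: 5×0 + 10×5 + 16×4 + 3×3 = 123
E: 5×5 + 10×0 + 16×2 + 3×0 = 57
F: 5×2 + 10×4 + 16×1 + 3×2 = 72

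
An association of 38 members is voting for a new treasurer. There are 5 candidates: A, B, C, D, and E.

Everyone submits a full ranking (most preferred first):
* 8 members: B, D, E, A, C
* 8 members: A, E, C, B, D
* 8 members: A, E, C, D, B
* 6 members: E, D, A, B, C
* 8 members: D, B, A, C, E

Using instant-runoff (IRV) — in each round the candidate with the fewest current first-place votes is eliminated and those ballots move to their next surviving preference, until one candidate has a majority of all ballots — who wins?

Round 1: A 16, B 8, C 0, D 8, E 6. C eliminated.
Round 2: A 16, B 8, D 8, E 6. E eliminated.
Round 3: A 16, B 8, D 14. B eliminated.
Round 4: A 16, D 22. D has a majority (≥20).

D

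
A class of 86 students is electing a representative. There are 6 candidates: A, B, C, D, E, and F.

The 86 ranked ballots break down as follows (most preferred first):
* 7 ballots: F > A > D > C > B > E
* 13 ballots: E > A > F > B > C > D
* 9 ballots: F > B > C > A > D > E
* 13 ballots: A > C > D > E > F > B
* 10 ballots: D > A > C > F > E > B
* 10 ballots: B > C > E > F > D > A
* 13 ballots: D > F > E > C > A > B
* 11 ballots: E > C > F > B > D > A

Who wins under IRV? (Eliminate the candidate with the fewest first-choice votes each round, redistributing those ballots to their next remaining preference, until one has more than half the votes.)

D

Round 1: A 13, B 10, C 0, D 23, E 24, F 16. C eliminated.
Round 2: A 13, B 10, D 23, E 24, F 16. B eliminated.
Round 3: A 13, D 23, E 34, F 16. A eliminated.
Round 4: D 36, E 34, F 16. F eliminated.
Round 5: D 52, E 34. D has a majority (≥44).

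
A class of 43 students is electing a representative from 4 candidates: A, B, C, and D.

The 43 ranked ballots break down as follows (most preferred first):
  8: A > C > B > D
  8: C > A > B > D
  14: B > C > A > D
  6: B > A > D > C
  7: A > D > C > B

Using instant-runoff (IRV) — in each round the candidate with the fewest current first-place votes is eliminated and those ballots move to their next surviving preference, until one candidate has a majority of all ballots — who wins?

Round 1: A 15, B 20, C 8, D 0. D eliminated.
Round 2: A 15, B 20, C 8. C eliminated.
Round 3: A 23, B 20. A has a majority (≥22).

A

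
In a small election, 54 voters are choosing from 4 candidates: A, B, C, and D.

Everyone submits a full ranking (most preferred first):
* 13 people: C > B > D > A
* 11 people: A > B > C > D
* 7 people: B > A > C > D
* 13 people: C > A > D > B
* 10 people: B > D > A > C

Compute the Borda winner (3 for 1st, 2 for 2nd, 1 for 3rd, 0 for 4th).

A: 13×0 + 11×3 + 7×2 + 13×2 + 10×1 = 83
B: 13×2 + 11×2 + 7×3 + 13×0 + 10×3 = 99
C: 13×3 + 11×1 + 7×1 + 13×3 + 10×0 = 96
D: 13×1 + 11×0 + 7×0 + 13×1 + 10×2 = 46

B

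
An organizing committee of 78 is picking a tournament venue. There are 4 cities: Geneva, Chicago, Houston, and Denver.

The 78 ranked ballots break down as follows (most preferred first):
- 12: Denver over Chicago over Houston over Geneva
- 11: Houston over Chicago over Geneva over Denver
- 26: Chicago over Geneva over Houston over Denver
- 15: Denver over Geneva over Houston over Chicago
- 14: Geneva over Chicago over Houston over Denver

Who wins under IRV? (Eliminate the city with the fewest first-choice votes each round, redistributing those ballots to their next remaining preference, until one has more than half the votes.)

Round 1: Geneva 14, Chicago 26, Houston 11, Denver 27. Houston eliminated.
Round 2: Geneva 14, Chicago 37, Denver 27. Geneva eliminated.
Round 3: Chicago 51, Denver 27. Chicago has a majority (≥40).

Chicago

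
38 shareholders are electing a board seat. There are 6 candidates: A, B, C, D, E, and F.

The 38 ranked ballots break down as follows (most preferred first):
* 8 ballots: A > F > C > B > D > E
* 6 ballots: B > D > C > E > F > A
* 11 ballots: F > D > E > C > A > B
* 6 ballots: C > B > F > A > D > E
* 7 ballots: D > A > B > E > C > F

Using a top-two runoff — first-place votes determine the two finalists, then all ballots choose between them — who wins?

F

Round 1 first-place votes: A 8, B 6, C 6, D 7, E 0, F 11. F and A advance.
Runoff: F is ranked above A on 23 ballots, A above F on 15.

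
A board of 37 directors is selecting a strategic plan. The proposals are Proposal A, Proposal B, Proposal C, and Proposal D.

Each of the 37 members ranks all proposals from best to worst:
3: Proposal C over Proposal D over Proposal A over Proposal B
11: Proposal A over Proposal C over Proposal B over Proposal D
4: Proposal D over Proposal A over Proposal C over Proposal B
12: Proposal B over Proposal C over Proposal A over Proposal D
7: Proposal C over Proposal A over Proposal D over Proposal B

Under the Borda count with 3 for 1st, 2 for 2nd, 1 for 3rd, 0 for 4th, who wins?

Proposal A: 3×1 + 11×3 + 4×2 + 12×1 + 7×2 = 70
Proposal B: 3×0 + 11×1 + 4×0 + 12×3 + 7×0 = 47
Proposal C: 3×3 + 11×2 + 4×1 + 12×2 + 7×3 = 80
Proposal D: 3×2 + 11×0 + 4×3 + 12×0 + 7×1 = 25

Proposal C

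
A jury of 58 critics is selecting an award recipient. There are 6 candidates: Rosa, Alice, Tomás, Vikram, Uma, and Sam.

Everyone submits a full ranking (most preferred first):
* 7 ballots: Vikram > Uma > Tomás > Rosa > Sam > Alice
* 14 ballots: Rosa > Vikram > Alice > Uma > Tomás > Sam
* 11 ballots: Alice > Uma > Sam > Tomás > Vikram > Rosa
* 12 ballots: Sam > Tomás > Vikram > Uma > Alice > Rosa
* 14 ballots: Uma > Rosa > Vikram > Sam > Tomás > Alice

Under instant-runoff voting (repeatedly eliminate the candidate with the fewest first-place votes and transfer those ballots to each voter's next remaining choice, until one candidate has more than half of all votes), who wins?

Round 1: Rosa 14, Alice 11, Tomás 0, Vikram 7, Uma 14, Sam 12. Tomás eliminated.
Round 2: Rosa 14, Alice 11, Vikram 7, Uma 14, Sam 12. Vikram eliminated.
Round 3: Rosa 14, Alice 11, Uma 21, Sam 12. Alice eliminated.
Round 4: Rosa 14, Uma 32, Sam 12. Uma has a majority (≥30).

Uma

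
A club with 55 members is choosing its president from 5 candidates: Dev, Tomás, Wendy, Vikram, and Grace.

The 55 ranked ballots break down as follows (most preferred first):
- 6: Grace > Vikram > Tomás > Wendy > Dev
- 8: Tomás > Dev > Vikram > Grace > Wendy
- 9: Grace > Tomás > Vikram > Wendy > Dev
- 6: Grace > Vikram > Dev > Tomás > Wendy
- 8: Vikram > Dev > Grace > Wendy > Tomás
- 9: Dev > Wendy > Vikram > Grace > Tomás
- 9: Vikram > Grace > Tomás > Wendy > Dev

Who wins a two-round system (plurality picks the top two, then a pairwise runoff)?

Vikram

Round 1 first-place votes: Dev 9, Tomás 8, Wendy 0, Vikram 17, Grace 21. Grace and Vikram advance.
Runoff: Grace is ranked above Vikram on 21 ballots, Vikram above Grace on 34.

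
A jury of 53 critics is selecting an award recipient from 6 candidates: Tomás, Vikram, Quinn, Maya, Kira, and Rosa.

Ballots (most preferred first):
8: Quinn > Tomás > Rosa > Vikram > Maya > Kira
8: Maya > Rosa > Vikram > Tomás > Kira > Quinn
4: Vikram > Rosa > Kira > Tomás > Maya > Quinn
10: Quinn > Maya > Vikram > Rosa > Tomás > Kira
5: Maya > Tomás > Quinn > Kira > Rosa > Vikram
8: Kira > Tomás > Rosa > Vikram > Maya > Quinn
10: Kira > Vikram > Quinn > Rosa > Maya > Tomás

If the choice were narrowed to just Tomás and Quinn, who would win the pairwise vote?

Quinn

Tomás is ranked above Quinn on 25 ballots; Quinn above Tomás on 28.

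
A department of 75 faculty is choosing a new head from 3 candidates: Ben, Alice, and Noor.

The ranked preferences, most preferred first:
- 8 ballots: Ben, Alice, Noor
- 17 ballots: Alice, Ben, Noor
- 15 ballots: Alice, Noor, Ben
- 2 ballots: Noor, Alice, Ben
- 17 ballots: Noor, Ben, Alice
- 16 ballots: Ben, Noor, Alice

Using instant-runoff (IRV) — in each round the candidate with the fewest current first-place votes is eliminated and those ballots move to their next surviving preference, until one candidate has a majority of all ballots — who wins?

Round 1: Ben 24, Alice 32, Noor 19. Noor eliminated.
Round 2: Ben 41, Alice 34. Ben has a majority (≥38).

Ben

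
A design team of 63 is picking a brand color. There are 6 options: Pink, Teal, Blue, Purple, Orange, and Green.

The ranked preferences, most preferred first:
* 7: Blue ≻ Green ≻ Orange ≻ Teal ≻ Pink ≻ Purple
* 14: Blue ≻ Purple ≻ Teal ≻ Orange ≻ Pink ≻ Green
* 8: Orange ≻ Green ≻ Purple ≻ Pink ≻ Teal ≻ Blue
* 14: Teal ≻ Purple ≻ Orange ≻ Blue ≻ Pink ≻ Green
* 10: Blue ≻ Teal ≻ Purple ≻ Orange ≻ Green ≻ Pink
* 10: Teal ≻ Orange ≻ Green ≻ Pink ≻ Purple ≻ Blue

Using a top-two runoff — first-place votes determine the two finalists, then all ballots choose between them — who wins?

Round 1 first-place votes: Pink 0, Teal 24, Blue 31, Purple 0, Orange 8, Green 0. Blue and Teal advance.
Runoff: Blue is ranked above Teal on 31 ballots, Teal above Blue on 32.

Teal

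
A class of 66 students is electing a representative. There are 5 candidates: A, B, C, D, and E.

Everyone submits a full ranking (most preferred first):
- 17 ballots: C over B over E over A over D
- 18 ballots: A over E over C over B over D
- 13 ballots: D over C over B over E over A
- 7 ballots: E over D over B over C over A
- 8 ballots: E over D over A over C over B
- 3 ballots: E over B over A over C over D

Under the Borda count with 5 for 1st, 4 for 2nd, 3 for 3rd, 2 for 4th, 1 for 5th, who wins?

E

A: 17×2 + 18×5 + 13×1 + 7×1 + 8×3 + 3×3 = 177
B: 17×4 + 18×2 + 13×3 + 7×3 + 8×1 + 3×4 = 184
C: 17×5 + 18×3 + 13×4 + 7×2 + 8×2 + 3×2 = 227
D: 17×1 + 18×1 + 13×5 + 7×4 + 8×4 + 3×1 = 163
E: 17×3 + 18×4 + 13×2 + 7×5 + 8×5 + 3×5 = 239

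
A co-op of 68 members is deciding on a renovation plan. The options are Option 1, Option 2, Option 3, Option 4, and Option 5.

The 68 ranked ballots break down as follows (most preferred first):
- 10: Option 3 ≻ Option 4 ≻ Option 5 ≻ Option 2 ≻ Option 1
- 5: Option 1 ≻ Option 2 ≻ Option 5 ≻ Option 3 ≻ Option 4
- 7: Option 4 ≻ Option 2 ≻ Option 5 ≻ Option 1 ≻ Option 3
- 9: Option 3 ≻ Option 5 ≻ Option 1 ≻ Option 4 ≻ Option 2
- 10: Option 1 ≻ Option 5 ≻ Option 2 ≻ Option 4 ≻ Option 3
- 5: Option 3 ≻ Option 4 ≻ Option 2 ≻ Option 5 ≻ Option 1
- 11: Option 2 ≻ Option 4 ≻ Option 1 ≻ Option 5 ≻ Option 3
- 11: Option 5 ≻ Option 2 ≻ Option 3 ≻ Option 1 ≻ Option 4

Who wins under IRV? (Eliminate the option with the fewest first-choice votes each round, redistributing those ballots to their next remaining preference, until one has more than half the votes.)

Option 2

Round 1: Option 1 15, Option 2 11, Option 3 24, Option 4 7, Option 5 11. Option 4 eliminated.
Round 2: Option 1 15, Option 2 18, Option 3 24, Option 5 11. Option 5 eliminated.
Round 3: Option 1 15, Option 2 29, Option 3 24. Option 1 eliminated.
Round 4: Option 2 44, Option 3 24. Option 2 has a majority (≥35).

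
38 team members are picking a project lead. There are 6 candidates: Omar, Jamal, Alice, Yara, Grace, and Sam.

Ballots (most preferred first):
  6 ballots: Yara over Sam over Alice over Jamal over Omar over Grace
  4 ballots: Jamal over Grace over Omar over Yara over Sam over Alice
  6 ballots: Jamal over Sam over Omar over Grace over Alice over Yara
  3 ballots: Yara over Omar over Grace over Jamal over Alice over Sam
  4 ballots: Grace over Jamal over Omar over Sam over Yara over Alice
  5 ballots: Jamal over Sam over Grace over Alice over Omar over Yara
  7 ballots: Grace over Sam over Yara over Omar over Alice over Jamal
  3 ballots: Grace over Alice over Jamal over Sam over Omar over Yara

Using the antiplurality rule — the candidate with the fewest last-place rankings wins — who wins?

Omar

Last-place votes: Omar 0, Jamal 7, Alice 8, Yara 14, Grace 6, Sam 3.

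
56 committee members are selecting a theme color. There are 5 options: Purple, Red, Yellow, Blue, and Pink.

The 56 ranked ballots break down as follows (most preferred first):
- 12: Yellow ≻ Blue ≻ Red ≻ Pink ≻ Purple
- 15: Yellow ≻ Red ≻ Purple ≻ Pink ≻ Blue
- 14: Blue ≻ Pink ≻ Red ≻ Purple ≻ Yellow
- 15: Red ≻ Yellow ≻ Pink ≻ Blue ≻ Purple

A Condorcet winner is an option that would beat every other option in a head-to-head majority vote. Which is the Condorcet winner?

Red vs Purple: 56–0
Red vs Yellow: 29–27
Red vs Blue: 30–26
Red vs Pink: 42–14
Red beats every other option.

Red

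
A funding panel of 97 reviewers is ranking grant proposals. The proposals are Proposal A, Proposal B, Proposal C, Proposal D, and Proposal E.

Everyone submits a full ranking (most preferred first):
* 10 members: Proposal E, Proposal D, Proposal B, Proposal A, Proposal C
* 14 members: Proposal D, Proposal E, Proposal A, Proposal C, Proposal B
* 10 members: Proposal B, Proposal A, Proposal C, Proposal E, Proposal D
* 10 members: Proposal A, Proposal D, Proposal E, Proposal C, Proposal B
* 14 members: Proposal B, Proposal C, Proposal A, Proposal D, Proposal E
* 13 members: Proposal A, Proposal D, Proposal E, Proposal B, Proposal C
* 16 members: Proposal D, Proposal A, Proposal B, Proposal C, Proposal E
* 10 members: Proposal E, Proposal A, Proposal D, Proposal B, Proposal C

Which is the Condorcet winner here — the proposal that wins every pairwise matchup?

Proposal A

Proposal A vs Proposal B: 63–34
Proposal A vs Proposal C: 83–14
Proposal A vs Proposal D: 57–40
Proposal A vs Proposal E: 63–34
Proposal A beats every other proposal.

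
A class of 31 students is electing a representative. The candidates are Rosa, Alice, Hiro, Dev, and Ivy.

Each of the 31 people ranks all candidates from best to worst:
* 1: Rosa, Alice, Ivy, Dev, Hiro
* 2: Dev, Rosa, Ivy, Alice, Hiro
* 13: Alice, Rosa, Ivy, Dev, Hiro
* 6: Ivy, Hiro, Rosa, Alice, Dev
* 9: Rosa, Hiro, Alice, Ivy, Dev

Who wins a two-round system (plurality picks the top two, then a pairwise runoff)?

Rosa

Round 1 first-place votes: Rosa 10, Alice 13, Hiro 0, Dev 2, Ivy 6. Alice and Rosa advance.
Runoff: Alice is ranked above Rosa on 13 ballots, Rosa above Alice on 18.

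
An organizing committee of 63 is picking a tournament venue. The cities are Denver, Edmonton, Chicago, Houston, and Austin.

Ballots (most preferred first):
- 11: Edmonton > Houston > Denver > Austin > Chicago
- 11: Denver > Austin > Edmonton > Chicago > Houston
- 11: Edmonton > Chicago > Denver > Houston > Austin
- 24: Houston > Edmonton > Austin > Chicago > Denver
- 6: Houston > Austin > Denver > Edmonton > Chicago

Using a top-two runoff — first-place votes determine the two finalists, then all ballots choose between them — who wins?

Round 1 first-place votes: Denver 11, Edmonton 22, Chicago 0, Houston 30, Austin 0. Houston and Edmonton advance.
Runoff: Houston is ranked above Edmonton on 30 ballots, Edmonton above Houston on 33.

Edmonton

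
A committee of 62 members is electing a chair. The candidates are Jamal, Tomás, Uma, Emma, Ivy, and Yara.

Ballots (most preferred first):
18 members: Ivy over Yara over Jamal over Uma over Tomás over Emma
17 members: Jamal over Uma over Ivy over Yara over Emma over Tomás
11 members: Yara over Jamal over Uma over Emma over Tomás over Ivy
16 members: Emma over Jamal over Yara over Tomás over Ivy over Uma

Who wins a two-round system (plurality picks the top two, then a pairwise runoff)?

Jamal

Round 1 first-place votes: Jamal 17, Tomás 0, Uma 0, Emma 16, Ivy 18, Yara 11. Ivy and Jamal advance.
Runoff: Ivy is ranked above Jamal on 18 ballots, Jamal above Ivy on 44.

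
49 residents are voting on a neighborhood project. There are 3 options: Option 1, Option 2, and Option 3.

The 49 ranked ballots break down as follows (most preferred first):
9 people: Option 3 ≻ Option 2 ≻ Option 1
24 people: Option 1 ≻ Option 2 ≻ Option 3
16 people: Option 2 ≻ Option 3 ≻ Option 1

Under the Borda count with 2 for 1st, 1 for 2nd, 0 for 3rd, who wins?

Option 1: 9×0 + 24×2 + 16×0 = 48
Option 2: 9×1 + 24×1 + 16×2 = 65
Option 3: 9×2 + 24×0 + 16×1 = 34

Option 2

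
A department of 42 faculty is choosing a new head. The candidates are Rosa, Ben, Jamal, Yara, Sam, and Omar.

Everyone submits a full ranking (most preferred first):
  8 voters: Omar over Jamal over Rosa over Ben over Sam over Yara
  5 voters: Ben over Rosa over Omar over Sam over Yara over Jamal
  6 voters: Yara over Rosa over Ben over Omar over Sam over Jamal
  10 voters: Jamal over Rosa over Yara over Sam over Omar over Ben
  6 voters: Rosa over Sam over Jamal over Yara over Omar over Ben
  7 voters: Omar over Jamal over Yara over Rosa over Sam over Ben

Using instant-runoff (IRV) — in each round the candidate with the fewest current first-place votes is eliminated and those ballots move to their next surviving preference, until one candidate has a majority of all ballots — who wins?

Rosa

Round 1: Rosa 6, Ben 5, Jamal 10, Yara 6, Sam 0, Omar 15. Sam eliminated.
Round 2: Rosa 6, Ben 5, Jamal 10, Yara 6, Omar 15. Ben eliminated.
Round 3: Rosa 11, Jamal 10, Yara 6, Omar 15. Yara eliminated.
Round 4: Rosa 17, Jamal 10, Omar 15. Jamal eliminated.
Round 5: Rosa 27, Omar 15. Rosa has a majority (≥22).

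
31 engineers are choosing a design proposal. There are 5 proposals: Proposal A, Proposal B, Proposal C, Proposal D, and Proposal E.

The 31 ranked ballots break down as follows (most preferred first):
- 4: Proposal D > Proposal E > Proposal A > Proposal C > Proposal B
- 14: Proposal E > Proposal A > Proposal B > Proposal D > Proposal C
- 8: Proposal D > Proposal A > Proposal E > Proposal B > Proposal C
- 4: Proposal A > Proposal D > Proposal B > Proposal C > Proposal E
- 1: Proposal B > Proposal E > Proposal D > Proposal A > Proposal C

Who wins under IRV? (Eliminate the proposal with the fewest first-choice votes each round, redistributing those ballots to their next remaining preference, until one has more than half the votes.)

Round 1: Proposal A 4, Proposal B 1, Proposal C 0, Proposal D 12, Proposal E 14. Proposal C eliminated.
Round 2: Proposal A 4, Proposal B 1, Proposal D 12, Proposal E 14. Proposal B eliminated.
Round 3: Proposal A 4, Proposal D 12, Proposal E 15. Proposal A eliminated.
Round 4: Proposal D 16, Proposal E 15. Proposal D has a majority (≥16).

Proposal D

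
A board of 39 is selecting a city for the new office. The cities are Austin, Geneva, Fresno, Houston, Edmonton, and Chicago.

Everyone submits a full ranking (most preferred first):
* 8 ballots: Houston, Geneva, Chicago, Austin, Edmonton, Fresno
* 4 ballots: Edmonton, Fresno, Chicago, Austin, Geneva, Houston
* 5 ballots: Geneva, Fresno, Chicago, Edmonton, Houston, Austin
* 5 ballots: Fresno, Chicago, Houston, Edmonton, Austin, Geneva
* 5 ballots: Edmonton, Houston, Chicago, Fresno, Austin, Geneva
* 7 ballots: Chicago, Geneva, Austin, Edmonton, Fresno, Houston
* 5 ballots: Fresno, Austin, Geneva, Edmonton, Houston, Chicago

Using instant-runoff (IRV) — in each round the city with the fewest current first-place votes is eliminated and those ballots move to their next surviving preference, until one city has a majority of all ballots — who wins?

Edmonton

Round 1: Austin 0, Geneva 5, Fresno 10, Houston 8, Edmonton 9, Chicago 7. Austin eliminated.
Round 2: Geneva 5, Fresno 10, Houston 8, Edmonton 9, Chicago 7. Geneva eliminated.
Round 3: Fresno 15, Houston 8, Edmonton 9, Chicago 7. Chicago eliminated.
Round 4: Fresno 15, Houston 8, Edmonton 16. Houston eliminated.
Round 5: Fresno 15, Edmonton 24. Edmonton has a majority (≥20).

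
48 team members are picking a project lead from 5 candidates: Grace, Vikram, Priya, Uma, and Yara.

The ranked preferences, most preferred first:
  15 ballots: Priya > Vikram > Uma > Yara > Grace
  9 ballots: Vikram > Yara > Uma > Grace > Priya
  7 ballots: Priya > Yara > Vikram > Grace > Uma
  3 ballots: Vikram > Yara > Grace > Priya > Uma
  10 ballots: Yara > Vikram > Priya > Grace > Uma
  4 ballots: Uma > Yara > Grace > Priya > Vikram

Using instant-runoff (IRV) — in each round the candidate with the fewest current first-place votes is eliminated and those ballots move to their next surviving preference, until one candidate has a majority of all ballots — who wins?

Yara

Round 1: Grace 0, Vikram 12, Priya 22, Uma 4, Yara 10. Grace eliminated.
Round 2: Vikram 12, Priya 22, Uma 4, Yara 10. Uma eliminated.
Round 3: Vikram 12, Priya 22, Yara 14. Vikram eliminated.
Round 4: Priya 22, Yara 26. Yara has a majority (≥25).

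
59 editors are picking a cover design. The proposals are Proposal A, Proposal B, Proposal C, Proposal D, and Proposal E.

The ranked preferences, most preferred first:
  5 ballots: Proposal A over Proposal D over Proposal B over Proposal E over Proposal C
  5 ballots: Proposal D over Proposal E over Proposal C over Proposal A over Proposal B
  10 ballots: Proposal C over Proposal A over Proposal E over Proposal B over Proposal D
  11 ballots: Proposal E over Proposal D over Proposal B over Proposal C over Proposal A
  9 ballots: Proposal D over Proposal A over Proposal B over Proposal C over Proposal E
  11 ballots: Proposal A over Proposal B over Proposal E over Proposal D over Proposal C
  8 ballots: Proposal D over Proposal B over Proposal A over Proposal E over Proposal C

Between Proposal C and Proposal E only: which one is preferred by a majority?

Proposal E

Proposal C is ranked above Proposal E on 19 ballots; Proposal E above Proposal C on 40.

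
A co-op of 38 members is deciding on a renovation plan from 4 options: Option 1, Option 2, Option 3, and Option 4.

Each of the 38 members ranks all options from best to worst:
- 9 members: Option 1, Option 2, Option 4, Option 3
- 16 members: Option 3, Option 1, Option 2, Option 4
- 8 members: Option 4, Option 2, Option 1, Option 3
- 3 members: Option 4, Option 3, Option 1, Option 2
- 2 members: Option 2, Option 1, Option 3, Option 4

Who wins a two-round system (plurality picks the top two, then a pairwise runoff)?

Option 4

Round 1 first-place votes: Option 1 9, Option 2 2, Option 3 16, Option 4 11. Option 3 and Option 4 advance.
Runoff: Option 3 is ranked above Option 4 on 18 ballots, Option 4 above Option 3 on 20.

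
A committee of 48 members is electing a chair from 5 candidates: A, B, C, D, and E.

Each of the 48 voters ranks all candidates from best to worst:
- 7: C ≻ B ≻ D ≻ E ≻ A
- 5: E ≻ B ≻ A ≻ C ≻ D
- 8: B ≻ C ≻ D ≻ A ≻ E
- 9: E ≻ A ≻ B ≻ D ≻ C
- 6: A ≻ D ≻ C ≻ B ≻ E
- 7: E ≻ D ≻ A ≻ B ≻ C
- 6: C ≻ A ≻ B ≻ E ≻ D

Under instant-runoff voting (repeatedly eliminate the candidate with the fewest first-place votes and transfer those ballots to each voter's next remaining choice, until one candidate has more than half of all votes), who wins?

Round 1: A 6, B 8, C 13, D 0, E 21. D eliminated.
Round 2: A 6, B 8, C 13, E 21. A eliminated.
Round 3: B 8, C 19, E 21. B eliminated.
Round 4: C 27, E 21. C has a majority (≥25).

C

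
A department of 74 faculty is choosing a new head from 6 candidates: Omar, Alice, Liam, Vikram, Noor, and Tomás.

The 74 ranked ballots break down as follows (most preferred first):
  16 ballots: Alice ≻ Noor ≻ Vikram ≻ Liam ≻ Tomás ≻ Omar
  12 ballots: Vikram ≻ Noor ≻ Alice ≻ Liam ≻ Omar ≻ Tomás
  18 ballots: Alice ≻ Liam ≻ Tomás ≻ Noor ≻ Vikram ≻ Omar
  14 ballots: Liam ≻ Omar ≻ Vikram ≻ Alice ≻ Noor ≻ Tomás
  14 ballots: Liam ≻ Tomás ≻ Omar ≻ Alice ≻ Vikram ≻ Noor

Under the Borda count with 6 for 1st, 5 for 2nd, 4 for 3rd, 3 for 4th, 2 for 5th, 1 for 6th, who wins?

Liam

Omar: 16×1 + 12×2 + 18×1 + 14×5 + 14×4 = 184
Alice: 16×6 + 12×4 + 18×6 + 14×3 + 14×3 = 336
Liam: 16×3 + 12×3 + 18×5 + 14×6 + 14×6 = 342
Vikram: 16×4 + 12×6 + 18×2 + 14×4 + 14×2 = 256
Noor: 16×5 + 12×5 + 18×3 + 14×2 + 14×1 = 236
Tomás: 16×2 + 12×1 + 18×4 + 14×1 + 14×5 = 200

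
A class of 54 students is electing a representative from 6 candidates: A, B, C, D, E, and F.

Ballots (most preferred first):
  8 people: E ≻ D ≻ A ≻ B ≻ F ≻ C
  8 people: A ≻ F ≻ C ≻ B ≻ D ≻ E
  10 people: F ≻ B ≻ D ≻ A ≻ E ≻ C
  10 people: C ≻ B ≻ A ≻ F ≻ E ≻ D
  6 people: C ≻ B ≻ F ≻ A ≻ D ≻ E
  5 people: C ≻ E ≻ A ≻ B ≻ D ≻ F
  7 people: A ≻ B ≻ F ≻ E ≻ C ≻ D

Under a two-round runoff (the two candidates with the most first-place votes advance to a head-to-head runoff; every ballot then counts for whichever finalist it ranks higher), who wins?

A

Round 1 first-place votes: A 15, B 0, C 21, D 0, E 8, F 10. C and A advance.
Runoff: C is ranked above A on 21 ballots, A above C on 33.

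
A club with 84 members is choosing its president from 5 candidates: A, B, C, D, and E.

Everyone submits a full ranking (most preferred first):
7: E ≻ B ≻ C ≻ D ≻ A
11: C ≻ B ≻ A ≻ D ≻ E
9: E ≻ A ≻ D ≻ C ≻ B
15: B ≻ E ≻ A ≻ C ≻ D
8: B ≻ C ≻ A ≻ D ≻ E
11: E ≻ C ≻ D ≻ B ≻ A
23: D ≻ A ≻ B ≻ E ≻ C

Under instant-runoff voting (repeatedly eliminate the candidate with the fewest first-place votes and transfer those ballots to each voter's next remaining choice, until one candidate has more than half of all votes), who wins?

B

Round 1: A 0, B 23, C 11, D 23, E 27. A eliminated.
Round 2: B 23, C 11, D 23, E 27. C eliminated.
Round 3: B 34, D 23, E 27. D eliminated.
Round 4: B 57, E 27. B has a majority (≥43).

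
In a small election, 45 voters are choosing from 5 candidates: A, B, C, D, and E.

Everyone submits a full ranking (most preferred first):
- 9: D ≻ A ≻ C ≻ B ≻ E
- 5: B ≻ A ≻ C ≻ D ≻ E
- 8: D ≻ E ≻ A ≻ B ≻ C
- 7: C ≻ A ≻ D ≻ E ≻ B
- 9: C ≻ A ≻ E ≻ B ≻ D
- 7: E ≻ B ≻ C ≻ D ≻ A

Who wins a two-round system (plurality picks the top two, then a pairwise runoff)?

C

Round 1 first-place votes: A 0, B 5, C 16, D 17, E 7. D and C advance.
Runoff: D is ranked above C on 17 ballots, C above D on 28.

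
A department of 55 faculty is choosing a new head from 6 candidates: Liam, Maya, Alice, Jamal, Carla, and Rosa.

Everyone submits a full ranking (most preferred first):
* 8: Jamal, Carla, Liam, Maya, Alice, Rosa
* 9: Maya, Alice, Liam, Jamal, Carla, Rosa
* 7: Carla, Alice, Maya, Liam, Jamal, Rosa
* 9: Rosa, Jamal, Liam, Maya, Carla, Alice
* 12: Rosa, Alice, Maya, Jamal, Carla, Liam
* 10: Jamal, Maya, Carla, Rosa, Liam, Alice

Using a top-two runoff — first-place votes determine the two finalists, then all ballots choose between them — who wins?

Jamal

Round 1 first-place votes: Liam 0, Maya 9, Alice 0, Jamal 18, Carla 7, Rosa 21. Rosa and Jamal advance.
Runoff: Rosa is ranked above Jamal on 21 ballots, Jamal above Rosa on 34.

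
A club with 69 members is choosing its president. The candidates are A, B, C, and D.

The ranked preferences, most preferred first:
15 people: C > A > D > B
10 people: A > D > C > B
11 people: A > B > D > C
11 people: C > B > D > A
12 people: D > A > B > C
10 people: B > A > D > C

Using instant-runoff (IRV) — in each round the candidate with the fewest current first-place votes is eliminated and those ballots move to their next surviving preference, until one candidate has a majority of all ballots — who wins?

Round 1: A 21, B 10, C 26, D 12. B eliminated.
Round 2: A 31, C 26, D 12. D eliminated.
Round 3: A 43, C 26. A has a majority (≥35).

A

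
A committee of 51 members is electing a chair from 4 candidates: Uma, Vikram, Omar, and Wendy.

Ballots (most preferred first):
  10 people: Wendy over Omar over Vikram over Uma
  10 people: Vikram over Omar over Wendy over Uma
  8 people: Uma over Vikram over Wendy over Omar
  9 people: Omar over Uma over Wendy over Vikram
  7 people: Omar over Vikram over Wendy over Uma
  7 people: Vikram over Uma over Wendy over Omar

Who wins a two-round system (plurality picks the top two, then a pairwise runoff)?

Round 1 first-place votes: Uma 8, Vikram 17, Omar 16, Wendy 10. Vikram and Omar advance.
Runoff: Vikram is ranked above Omar on 25 ballots, Omar above Vikram on 26.

Omar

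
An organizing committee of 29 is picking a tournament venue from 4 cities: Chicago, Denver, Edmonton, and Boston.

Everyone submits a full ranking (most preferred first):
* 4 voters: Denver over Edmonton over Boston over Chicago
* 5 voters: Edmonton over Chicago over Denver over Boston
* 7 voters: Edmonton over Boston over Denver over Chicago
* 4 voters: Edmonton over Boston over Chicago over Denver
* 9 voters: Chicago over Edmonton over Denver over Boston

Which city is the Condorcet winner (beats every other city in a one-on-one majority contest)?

Edmonton vs Chicago: 20–9
Edmonton vs Denver: 25–4
Edmonton vs Boston: 29–0
Edmonton beats every other city.

Edmonton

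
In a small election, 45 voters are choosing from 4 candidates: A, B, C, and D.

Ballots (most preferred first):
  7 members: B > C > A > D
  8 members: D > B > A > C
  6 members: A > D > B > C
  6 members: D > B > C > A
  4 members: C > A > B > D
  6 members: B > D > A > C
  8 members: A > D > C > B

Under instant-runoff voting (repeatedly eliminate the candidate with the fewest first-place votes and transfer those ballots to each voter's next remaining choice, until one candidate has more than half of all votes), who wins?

Round 1: A 14, B 13, C 4, D 14. C eliminated.
Round 2: A 18, B 13, D 14. B eliminated.
Round 3: A 25, D 20. A has a majority (≥23).

A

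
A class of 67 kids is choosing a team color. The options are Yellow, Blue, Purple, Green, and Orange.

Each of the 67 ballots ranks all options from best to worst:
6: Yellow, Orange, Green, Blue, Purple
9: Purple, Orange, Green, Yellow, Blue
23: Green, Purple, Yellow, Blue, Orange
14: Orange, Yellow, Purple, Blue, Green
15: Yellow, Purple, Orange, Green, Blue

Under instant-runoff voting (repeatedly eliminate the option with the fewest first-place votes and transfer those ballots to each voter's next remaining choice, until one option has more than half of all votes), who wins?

Round 1: Yellow 21, Blue 0, Purple 9, Green 23, Orange 14. Blue eliminated.
Round 2: Yellow 21, Purple 9, Green 23, Orange 14. Purple eliminated.
Round 3: Yellow 21, Green 23, Orange 23. Yellow eliminated.
Round 4: Green 23, Orange 44. Orange has a majority (≥34).

Orange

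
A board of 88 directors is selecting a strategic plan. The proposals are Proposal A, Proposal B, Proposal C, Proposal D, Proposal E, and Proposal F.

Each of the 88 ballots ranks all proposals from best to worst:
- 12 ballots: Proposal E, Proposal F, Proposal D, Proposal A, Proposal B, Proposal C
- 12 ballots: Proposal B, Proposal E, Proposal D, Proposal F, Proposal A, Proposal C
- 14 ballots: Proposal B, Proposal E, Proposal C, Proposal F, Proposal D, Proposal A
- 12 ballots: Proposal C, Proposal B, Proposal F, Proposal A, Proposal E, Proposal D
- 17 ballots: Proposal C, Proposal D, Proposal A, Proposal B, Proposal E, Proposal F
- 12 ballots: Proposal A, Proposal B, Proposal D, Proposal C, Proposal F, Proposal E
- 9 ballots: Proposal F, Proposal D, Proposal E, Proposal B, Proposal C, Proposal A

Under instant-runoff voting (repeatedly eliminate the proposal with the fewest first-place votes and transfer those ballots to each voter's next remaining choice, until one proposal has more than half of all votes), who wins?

Round 1: Proposal A 12, Proposal B 26, Proposal C 29, Proposal D 0, Proposal E 12, Proposal F 9. Proposal D eliminated.
Round 2: Proposal A 12, Proposal B 26, Proposal C 29, Proposal E 12, Proposal F 9. Proposal F eliminated.
Round 3: Proposal A 12, Proposal B 26, Proposal C 29, Proposal E 21. Proposal A eliminated.
Round 4: Proposal B 38, Proposal C 29, Proposal E 21. Proposal E eliminated.
Round 5: Proposal B 59, Proposal C 29. Proposal B has a majority (≥45).

Proposal B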